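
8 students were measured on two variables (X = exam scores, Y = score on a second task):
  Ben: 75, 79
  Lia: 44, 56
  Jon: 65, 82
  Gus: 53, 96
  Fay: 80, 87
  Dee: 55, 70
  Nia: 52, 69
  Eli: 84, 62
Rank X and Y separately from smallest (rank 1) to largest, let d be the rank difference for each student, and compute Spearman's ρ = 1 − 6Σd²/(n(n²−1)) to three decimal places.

0.238

Ranks of variable 1: 6, 1, 5, 3, 7, 4, 2, 8
Ranks of variable 2: 5, 1, 6, 8, 7, 4, 3, 2
d = r₁ − r₂: 1, 0, -1, -5, 0, 0, -1, 6
d²: 1, 0, 1, 25, 0, 0, 1, 36; Σd² = 64
ρ = 1 − 6·64/(8·63) = 1 − 384/504 = 0.238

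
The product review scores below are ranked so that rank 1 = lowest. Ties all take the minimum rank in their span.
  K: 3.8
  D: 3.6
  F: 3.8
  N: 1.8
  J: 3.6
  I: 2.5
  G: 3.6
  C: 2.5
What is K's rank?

Sorted (ascending): 1.8, 2.5, 2.5, 3.6, 3.6, 3.6, 3.8, 3.8
The 2 values of 2.5 occupy positions 2–3 → each gets rank 2.
The 3 values of 3.6 occupy positions 4–6 → each gets rank 4.
The 2 values of 3.8 occupy positions 7–8 → each gets rank 7.
K has value 3.8 → rank 7.

7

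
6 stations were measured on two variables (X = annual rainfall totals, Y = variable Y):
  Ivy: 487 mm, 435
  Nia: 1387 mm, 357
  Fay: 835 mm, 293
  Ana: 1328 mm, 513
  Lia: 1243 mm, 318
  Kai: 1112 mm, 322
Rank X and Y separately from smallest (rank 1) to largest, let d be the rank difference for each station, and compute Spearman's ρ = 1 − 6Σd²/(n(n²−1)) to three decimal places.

Ranks of variable 1: 1, 6, 2, 5, 4, 3
Ranks of variable 2: 5, 4, 1, 6, 2, 3
d = r₁ − r₂: -4, 2, 1, -1, 2, 0
d²: 16, 4, 1, 1, 4, 0; Σd² = 26
ρ = 1 − 6·26/(6·35) = 1 − 156/210 = 0.257

0.257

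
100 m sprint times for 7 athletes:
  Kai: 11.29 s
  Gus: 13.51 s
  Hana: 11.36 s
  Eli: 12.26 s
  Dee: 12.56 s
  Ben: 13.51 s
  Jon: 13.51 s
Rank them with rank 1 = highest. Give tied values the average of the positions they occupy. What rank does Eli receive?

Sorted (descending): 13.51, 13.51, 13.51, 12.56, 12.26, 11.36, 11.29
The 3 values of 13.51 occupy positions 1–3 → average rank 2.
Eli has value 12.26 s → rank 5.

5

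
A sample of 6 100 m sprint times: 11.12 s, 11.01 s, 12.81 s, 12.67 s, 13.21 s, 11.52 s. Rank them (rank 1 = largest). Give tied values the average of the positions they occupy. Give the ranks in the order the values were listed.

Sorted (descending): 13.21, 12.81, 12.67, 11.52, 11.12, 11.01
No ties — each value takes its position as its rank.

5, 6, 2, 3, 1, 4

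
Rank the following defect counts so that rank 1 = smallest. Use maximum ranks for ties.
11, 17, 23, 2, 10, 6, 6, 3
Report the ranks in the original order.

6, 7, 8, 1, 5, 4, 4, 2

Sorted (ascending): 2, 3, 6, 6, 10, 11, 17, 23
The 2 values of 6 occupy positions 3–4 → each gets rank 4.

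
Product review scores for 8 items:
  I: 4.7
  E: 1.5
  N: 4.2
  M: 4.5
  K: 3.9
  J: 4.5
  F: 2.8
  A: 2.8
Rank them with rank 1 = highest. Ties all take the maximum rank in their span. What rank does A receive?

Sorted (descending): 4.7, 4.5, 4.5, 4.2, 3.9, 2.8, 2.8, 1.5
The 2 values of 4.5 occupy positions 2–3 → each gets rank 3.
The 2 values of 2.8 occupy positions 6–7 → each gets rank 7.
A has value 2.8 → rank 7.

7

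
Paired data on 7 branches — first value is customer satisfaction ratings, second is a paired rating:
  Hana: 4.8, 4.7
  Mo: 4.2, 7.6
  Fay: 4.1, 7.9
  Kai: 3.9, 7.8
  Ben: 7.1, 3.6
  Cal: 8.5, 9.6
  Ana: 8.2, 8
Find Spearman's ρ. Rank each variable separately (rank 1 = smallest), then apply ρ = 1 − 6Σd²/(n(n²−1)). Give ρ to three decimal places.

Ranks of variable 1: 4, 3, 2, 1, 5, 7, 6
Ranks of variable 2: 2, 3, 5, 4, 1, 7, 6
d = r₁ − r₂: 2, 0, -3, -3, 4, 0, 0
d²: 4, 0, 9, 9, 16, 0, 0; Σd² = 38
ρ = 1 − 6·38/(7·48) = 1 − 228/336 = 0.321

0.321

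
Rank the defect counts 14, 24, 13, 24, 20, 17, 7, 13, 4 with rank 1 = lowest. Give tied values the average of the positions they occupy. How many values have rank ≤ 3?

2

Sorted (ascending): 4, 7, 13, 13, 14, 17, 20, 24, 24
The 2 values of 13 occupy positions 3–4 → average rank (3+4)/2 = 3.5.
The 2 values of 24 occupy positions 8–9 → average rank (8+9)/2 = 8.5.
Ranks ≤ 3: {1, 2} → 2 values.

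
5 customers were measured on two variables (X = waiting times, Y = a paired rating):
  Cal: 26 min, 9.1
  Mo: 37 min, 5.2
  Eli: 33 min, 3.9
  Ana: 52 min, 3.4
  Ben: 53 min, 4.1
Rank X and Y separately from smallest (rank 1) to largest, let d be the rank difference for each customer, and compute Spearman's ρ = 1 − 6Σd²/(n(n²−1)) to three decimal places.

Ranks of variable 1: 1, 3, 2, 4, 5
Ranks of variable 2: 5, 4, 2, 1, 3
d = r₁ − r₂: -4, -1, 0, 3, 2
d²: 16, 1, 0, 9, 4; Σd² = 30
ρ = 1 − 6·30/(5·24) = 1 − 180/120 = -0.500

-0.500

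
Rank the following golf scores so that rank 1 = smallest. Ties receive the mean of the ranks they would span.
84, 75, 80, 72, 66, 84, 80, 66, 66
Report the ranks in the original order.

Sorted (ascending): 66, 66, 66, 72, 75, 80, 80, 84, 84
The 3 values of 66 occupy positions 1–3 → average rank 2.
The 2 values of 80 occupy positions 6–7 → average rank (6+7)/2 = 6.5.
The 2 values of 84 occupy positions 8–9 → average rank (8+9)/2 = 8.5.

8.5, 5, 6.5, 4, 2, 8.5, 6.5, 2, 2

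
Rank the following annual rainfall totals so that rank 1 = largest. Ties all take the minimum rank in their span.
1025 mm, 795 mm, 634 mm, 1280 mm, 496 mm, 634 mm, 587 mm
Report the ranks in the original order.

2, 3, 4, 1, 7, 4, 6

Sorted (descending): 1280, 1025, 795, 634, 634, 587, 496
The 2 values of 634 occupy positions 4–5 → each gets rank 4.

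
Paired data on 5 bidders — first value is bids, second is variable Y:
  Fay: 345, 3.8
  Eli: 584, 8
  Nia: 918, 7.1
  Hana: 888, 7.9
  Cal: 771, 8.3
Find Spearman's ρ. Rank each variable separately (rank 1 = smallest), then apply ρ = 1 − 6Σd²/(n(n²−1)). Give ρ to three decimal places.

Ranks of variable 1: 1, 2, 5, 4, 3
Ranks of variable 2: 1, 4, 2, 3, 5
d = r₁ − r₂: 0, -2, 3, 1, -2
d²: 0, 4, 9, 1, 4; Σd² = 18
ρ = 1 − 6·18/(5·24) = 1 − 108/120 = 0.100

0.100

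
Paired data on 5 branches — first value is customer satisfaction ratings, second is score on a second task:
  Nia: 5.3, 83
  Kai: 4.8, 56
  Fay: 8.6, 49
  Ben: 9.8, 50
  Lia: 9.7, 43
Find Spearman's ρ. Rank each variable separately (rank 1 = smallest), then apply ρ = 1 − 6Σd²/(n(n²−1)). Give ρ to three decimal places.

-0.600

Ranks of variable 1: 2, 1, 3, 5, 4
Ranks of variable 2: 5, 4, 2, 3, 1
d = r₁ − r₂: -3, -3, 1, 2, 3
d²: 9, 9, 1, 4, 9; Σd² = 32
ρ = 1 − 6·32/(5·24) = 1 − 192/120 = -0.600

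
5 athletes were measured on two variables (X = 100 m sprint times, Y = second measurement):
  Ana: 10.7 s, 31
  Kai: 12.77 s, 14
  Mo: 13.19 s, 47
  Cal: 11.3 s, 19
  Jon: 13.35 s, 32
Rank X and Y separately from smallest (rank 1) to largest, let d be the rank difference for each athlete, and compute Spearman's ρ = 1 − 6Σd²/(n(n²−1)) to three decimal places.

Ranks of variable 1: 1, 3, 4, 2, 5
Ranks of variable 2: 3, 1, 5, 2, 4
d = r₁ − r₂: -2, 2, -1, 0, 1
d²: 4, 4, 1, 0, 1; Σd² = 10
ρ = 1 − 6·10/(5·24) = 1 − 60/120 = 0.500

0.500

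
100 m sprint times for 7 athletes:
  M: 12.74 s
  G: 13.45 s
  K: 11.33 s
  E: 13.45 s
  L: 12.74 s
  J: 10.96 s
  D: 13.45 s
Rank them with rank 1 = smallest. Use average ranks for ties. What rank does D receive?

6

Sorted (ascending): 10.96, 11.33, 12.74, 12.74, 13.45, 13.45, 13.45
The 2 values of 12.74 occupy positions 3–4 → average rank (3+4)/2 = 3.5.
The 3 values of 13.45 occupy positions 5–7 → average rank 6.
D has value 13.45 s → rank 6.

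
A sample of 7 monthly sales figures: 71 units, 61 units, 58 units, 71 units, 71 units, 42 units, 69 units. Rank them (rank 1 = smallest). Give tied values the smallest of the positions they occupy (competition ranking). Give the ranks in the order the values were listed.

5, 3, 2, 5, 5, 1, 4

Sorted (ascending): 42, 58, 61, 69, 71, 71, 71
The 3 values of 71 occupy positions 5–7 → each gets rank 5.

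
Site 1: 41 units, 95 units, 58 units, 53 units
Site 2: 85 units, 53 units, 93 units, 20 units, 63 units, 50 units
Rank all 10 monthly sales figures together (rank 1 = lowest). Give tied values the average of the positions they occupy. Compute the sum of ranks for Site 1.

22.5

Sorted (ascending): 20, 41, 50, 53, 53, 58, 63, 85, 93, 95
The 2 values of 53 occupy positions 4–5 → average rank (4+5)/2 = 4.5.
Site 1 values → pooled ranks: 41→2, 95→10, 58→6, 53→4.5
Rank sum = 2 + 10 + 6 + 4.5 = 22.5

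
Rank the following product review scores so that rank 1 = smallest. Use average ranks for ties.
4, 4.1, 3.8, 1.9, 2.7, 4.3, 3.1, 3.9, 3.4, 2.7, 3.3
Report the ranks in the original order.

Sorted (ascending): 1.9, 2.7, 2.7, 3.1, 3.3, 3.4, 3.8, 3.9, 4, 4.1, 4.3
The 2 values of 2.7 occupy positions 2–3 → average rank (2+3)/2 = 2.5.

9, 10, 7, 1, 2.5, 11, 4, 8, 6, 2.5, 5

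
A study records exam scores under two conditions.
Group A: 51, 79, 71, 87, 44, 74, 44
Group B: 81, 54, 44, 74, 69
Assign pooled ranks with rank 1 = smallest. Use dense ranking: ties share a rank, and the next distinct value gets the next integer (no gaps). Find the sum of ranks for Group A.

Sorted (ascending): 44, 44, 44, 51, 54, 69, 71, 74, 74, 79, 81, 87
The 3 values of 44 share dense rank 1.
The 2 values of 74 share dense rank 6.
Remaining distinct values take the next consecutive integers.
Group A values → pooled ranks: 51→2, 79→7, 71→5, 87→9, 44→1, 74→6, 44→1
Rank sum = 2 + 7 + 5 + 9 + 1 + 6 + 1 = 31

31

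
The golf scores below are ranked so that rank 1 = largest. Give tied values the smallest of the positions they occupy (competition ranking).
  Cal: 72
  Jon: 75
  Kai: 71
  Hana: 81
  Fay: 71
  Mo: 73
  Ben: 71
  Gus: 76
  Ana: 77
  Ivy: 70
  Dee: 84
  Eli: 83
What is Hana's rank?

3

Sorted (descending): 84, 83, 81, 77, 76, 75, 73, 72, 71, 71, 71, 70
The 3 values of 71 occupy positions 9–11 → each gets rank 9.
Hana has value 81 → rank 3.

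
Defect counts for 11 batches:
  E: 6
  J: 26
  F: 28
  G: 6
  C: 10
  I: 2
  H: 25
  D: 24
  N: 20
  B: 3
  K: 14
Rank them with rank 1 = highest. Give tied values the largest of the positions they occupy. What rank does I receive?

Sorted (descending): 28, 26, 25, 24, 20, 14, 10, 6, 6, 3, 2
The 2 values of 6 occupy positions 8–9 → each gets rank 9.
I has value 2 → rank 11.

11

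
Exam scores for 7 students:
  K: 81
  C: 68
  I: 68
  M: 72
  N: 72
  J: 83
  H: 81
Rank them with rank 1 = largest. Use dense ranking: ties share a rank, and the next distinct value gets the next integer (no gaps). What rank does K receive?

Sorted (descending): 83, 81, 81, 72, 72, 68, 68
The 2 values of 81 share dense rank 2.
The 2 values of 72 share dense rank 3.
The 2 values of 68 share dense rank 4.
Remaining distinct values take the next consecutive integers.
K has value 81 → rank 2.

2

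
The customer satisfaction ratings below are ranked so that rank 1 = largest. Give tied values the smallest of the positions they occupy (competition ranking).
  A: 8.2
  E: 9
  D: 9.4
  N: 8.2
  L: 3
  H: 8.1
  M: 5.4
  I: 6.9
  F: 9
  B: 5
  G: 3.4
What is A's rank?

Sorted (descending): 9.4, 9, 9, 8.2, 8.2, 8.1, 6.9, 5.4, 5, 3.4, 3
The 2 values of 9 occupy positions 2–3 → each gets rank 2.
The 2 values of 8.2 occupy positions 4–5 → each gets rank 4.
A has value 8.2 → rank 4.

4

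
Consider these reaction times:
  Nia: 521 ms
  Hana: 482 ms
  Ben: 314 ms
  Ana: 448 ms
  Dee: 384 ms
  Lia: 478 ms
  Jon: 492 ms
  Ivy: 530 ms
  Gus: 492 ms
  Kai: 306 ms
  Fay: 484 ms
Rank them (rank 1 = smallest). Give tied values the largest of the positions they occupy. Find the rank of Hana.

6

Sorted (ascending): 306, 314, 384, 448, 478, 482, 484, 492, 492, 521, 530
The 2 values of 492 occupy positions 8–9 → each gets rank 9.
Hana has value 482 ms → rank 6.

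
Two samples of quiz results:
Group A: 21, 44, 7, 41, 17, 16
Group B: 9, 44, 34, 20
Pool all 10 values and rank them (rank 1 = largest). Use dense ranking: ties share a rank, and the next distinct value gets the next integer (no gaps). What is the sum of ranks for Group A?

Sorted (descending): 44, 44, 41, 34, 21, 20, 17, 16, 9, 7
The 2 values of 44 share dense rank 1.
Remaining distinct values take the next consecutive integers.
Group A values → pooled ranks: 21→4, 44→1, 7→9, 41→2, 17→6, 16→7
Rank sum = 4 + 1 + 9 + 2 + 6 + 7 = 29

29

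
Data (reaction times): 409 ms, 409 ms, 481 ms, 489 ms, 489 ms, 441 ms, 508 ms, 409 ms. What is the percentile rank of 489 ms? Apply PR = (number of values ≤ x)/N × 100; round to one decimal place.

87.5

N = 8.
Strictly below 489: 5. Equal to 489: 2.
PR = 7/8 × 100 = 87.5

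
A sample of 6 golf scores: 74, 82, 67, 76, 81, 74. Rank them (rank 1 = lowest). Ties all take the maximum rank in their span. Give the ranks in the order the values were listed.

Sorted (ascending): 67, 74, 74, 76, 81, 82
The 2 values of 74 occupy positions 2–3 → each gets rank 3.

3, 6, 1, 4, 5, 3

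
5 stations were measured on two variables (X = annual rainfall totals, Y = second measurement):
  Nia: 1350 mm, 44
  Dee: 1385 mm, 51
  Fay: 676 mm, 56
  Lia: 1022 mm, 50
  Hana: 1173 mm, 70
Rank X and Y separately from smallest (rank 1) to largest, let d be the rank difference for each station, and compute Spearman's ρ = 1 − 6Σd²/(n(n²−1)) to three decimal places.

-0.300

Ranks of variable 1: 4, 5, 1, 2, 3
Ranks of variable 2: 1, 3, 4, 2, 5
d = r₁ − r₂: 3, 2, -3, 0, -2
d²: 9, 4, 9, 0, 4; Σd² = 26
ρ = 1 − 6·26/(5·24) = 1 − 156/120 = -0.300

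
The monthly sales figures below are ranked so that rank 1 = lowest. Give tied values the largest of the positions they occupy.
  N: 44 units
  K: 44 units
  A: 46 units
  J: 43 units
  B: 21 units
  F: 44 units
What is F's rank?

5

Sorted (ascending): 21, 43, 44, 44, 44, 46
The 3 values of 44 occupy positions 3–5 → each gets rank 5.
F has value 44 units → rank 5.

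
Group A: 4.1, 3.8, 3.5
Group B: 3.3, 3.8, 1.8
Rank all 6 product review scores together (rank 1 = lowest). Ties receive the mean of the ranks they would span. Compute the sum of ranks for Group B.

7.5

Sorted (ascending): 1.8, 3.3, 3.5, 3.8, 3.8, 4.1
The 2 values of 3.8 occupy positions 4–5 → average rank (4+5)/2 = 4.5.
Group B values → pooled ranks: 3.3→2, 3.8→4.5, 1.8→1
Rank sum = 2 + 4.5 + 1 = 7.5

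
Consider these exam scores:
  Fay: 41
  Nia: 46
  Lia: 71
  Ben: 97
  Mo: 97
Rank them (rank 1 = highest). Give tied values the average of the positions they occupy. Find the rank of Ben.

Sorted (descending): 97, 97, 71, 46, 41
The 2 values of 97 occupy positions 1–2 → average rank (1+2)/2 = 1.5.
Ben has value 97 → rank 1.5.

1.5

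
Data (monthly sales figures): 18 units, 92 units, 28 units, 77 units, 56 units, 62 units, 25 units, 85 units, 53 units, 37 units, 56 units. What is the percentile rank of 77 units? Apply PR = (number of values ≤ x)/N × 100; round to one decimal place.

81.8

N = 11.
Strictly below 77: 8. Equal to 77: 1.
PR = 9/11 × 100 = 81.8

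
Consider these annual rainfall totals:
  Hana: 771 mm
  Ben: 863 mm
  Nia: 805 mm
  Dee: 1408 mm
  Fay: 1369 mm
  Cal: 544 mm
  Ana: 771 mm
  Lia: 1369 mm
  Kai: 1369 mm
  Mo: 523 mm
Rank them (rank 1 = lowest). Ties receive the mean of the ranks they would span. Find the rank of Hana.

Sorted (ascending): 523, 544, 771, 771, 805, 863, 1369, 1369, 1369, 1408
The 2 values of 771 occupy positions 3–4 → average rank (3+4)/2 = 3.5.
The 3 values of 1369 occupy positions 7–9 → average rank 8.
Hana has value 771 mm → rank 3.5.

3.5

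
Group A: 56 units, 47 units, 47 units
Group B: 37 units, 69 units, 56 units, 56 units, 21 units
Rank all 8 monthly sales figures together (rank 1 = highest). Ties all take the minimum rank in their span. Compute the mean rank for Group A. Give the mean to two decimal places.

Sorted (descending): 69, 56, 56, 56, 47, 47, 37, 21
The 3 values of 56 occupy positions 2–4 → each gets rank 2.
The 2 values of 47 occupy positions 5–6 → each gets rank 5.
Group A values → pooled ranks: 56→2, 47→5, 47→5
Mean rank = (2 + 5 + 5) / 3 = 4.00

4.00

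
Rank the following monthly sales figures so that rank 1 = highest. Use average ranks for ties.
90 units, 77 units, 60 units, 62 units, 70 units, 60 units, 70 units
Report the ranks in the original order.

1, 2, 6.5, 5, 3.5, 6.5, 3.5

Sorted (descending): 90, 77, 70, 70, 62, 60, 60
The 2 values of 70 occupy positions 3–4 → average rank (3+4)/2 = 3.5.
The 2 values of 60 occupy positions 6–7 → average rank (6+7)/2 = 6.5.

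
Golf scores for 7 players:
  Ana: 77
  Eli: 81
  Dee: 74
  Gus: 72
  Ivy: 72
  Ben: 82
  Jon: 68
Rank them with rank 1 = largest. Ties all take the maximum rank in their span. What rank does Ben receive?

Sorted (descending): 82, 81, 77, 74, 72, 72, 68
The 2 values of 72 occupy positions 5–6 → each gets rank 6.
Ben has value 82 → rank 1.

1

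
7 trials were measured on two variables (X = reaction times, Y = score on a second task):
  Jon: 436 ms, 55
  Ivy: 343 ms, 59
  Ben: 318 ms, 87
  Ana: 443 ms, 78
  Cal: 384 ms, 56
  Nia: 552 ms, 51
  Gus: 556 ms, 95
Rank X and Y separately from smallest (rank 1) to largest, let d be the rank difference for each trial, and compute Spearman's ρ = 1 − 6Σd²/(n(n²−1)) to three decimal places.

Ranks of variable 1: 4, 2, 1, 5, 3, 6, 7
Ranks of variable 2: 2, 4, 6, 5, 3, 1, 7
d = r₁ − r₂: 2, -2, -5, 0, 0, 5, 0
d²: 4, 4, 25, 0, 0, 25, 0; Σd² = 58
ρ = 1 − 6·58/(7·48) = 1 − 348/336 = -0.036

-0.036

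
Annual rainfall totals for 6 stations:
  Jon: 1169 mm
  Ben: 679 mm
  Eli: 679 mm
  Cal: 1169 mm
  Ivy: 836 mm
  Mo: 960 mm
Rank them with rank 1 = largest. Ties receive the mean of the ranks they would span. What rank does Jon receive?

Sorted (descending): 1169, 1169, 960, 836, 679, 679
The 2 values of 1169 occupy positions 1–2 → average rank (1+2)/2 = 1.5.
The 2 values of 679 occupy positions 5–6 → average rank (5+6)/2 = 5.5.
Jon has value 1169 mm → rank 1.5.

1.5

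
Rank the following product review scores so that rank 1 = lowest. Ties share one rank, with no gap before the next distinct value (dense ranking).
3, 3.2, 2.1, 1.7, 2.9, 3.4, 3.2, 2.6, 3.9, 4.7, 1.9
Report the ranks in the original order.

6, 7, 3, 1, 5, 8, 7, 4, 9, 10, 2

Sorted (ascending): 1.7, 1.9, 2.1, 2.6, 2.9, 3, 3.2, 3.2, 3.4, 3.9, 4.7
The 2 values of 3.2 share dense rank 7.
Remaining distinct values take the next consecutive integers.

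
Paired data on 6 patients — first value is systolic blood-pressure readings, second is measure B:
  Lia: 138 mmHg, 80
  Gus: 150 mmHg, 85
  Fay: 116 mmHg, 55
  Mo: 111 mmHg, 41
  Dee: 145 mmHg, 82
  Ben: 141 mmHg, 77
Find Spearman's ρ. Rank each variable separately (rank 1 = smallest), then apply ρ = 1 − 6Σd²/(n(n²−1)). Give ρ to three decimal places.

Ranks of variable 1: 3, 6, 2, 1, 5, 4
Ranks of variable 2: 4, 6, 2, 1, 5, 3
d = r₁ − r₂: -1, 0, 0, 0, 0, 1
d²: 1, 0, 0, 0, 0, 1; Σd² = 2
ρ = 1 − 6·2/(6·35) = 1 − 12/210 = 0.943

0.943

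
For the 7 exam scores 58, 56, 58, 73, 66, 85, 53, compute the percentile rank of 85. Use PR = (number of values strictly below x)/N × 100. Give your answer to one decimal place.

N = 7.
Strictly below 85: 6. Equal to 85: 1.
PR = 6/7 × 100 = 85.7

85.7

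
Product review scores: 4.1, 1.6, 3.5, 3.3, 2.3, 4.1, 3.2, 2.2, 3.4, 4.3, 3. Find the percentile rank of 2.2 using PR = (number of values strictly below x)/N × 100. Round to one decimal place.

N = 11.
Strictly below 2.2: 1. Equal to 2.2: 1.
PR = 1/11 × 100 = 9.1

9.1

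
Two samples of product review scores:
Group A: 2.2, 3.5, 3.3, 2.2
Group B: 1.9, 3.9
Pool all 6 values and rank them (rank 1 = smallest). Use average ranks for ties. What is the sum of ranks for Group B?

Sorted (ascending): 1.9, 2.2, 2.2, 3.3, 3.5, 3.9
The 2 values of 2.2 occupy positions 2–3 → average rank (2+3)/2 = 2.5.
Group B values → pooled ranks: 1.9→1, 3.9→6
Rank sum = 1 + 6 = 7

7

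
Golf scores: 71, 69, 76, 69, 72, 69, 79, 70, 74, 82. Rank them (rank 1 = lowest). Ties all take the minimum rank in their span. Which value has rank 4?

Sorted (ascending): 69, 69, 69, 70, 71, 72, 74, 76, 79, 82
The 3 values of 69 occupy positions 1–3 → each gets rank 1.
Rank 4 → value 70.

70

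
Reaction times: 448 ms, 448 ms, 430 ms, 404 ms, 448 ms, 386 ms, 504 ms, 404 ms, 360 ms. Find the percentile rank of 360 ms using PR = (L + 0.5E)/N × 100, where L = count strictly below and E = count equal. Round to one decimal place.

N = 9.
Strictly below 360: 0. Equal to 360: 1.
PR = (0 + 0.5·1)/9 × 100 = 5.6

5.6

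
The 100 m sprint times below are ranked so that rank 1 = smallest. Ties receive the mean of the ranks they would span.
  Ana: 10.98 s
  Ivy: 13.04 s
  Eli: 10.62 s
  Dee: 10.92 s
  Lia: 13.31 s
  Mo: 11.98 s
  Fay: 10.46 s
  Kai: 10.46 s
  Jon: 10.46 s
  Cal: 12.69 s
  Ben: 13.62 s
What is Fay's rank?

2

Sorted (ascending): 10.46, 10.46, 10.46, 10.62, 10.92, 10.98, 11.98, 12.69, 13.04, 13.31, 13.62
The 3 values of 10.46 occupy positions 1–3 → average rank 2.
Fay has value 10.46 s → rank 2.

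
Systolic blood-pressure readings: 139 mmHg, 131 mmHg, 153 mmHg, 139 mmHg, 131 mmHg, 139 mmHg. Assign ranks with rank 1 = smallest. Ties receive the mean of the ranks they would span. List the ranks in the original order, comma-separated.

Sorted (ascending): 131, 131, 139, 139, 139, 153
The 2 values of 131 occupy positions 1–2 → average rank (1+2)/2 = 1.5.
The 3 values of 139 occupy positions 3–5 → average rank 4.

4, 1.5, 6, 4, 1.5, 4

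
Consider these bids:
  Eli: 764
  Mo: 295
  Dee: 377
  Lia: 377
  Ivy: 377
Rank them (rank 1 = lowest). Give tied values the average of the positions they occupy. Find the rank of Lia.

3

Sorted (ascending): 295, 377, 377, 377, 764
The 3 values of 377 occupy positions 2–4 → average rank 3.
Lia has value 377 → rank 3.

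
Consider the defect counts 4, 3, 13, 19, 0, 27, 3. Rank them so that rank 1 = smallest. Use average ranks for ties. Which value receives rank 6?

19

Sorted (ascending): 0, 3, 3, 4, 13, 19, 27
The 2 values of 3 occupy positions 2–3 → average rank (2+3)/2 = 2.5.
Rank 6 → value 19.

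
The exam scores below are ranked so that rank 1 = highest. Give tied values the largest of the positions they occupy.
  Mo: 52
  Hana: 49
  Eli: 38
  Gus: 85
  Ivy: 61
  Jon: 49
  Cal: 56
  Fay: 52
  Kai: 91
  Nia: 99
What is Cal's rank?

5

Sorted (descending): 99, 91, 85, 61, 56, 52, 52, 49, 49, 38
The 2 values of 52 occupy positions 6–7 → each gets rank 7.
The 2 values of 49 occupy positions 8–9 → each gets rank 9.
Cal has value 56 → rank 5.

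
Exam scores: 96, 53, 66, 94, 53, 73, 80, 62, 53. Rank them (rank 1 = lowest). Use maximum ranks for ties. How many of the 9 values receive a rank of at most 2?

0

Sorted (ascending): 53, 53, 53, 62, 66, 73, 80, 94, 96
The 3 values of 53 occupy positions 1–3 → each gets rank 3.
Ranks ≤ 2: {} → 0 values.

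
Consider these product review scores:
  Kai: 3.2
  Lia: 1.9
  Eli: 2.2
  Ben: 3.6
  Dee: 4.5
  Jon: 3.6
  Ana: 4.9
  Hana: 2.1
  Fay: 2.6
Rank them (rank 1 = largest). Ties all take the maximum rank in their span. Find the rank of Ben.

Sorted (descending): 4.9, 4.5, 3.6, 3.6, 3.2, 2.6, 2.2, 2.1, 1.9
The 2 values of 3.6 occupy positions 3–4 → each gets rank 4.
Ben has value 3.6 → rank 4.

4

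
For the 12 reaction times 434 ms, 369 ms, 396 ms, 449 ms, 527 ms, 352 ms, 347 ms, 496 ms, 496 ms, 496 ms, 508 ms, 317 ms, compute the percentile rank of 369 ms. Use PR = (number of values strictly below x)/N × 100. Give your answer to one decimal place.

25.0

N = 12.
Strictly below 369: 3. Equal to 369: 1.
PR = 3/12 × 100 = 25.0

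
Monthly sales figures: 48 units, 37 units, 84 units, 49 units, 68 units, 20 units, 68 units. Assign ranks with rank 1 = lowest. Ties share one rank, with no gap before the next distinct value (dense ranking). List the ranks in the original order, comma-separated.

Sorted (ascending): 20, 37, 48, 49, 68, 68, 84
The 2 values of 68 share dense rank 5.
Remaining distinct values take the next consecutive integers.

3, 2, 6, 4, 5, 1, 5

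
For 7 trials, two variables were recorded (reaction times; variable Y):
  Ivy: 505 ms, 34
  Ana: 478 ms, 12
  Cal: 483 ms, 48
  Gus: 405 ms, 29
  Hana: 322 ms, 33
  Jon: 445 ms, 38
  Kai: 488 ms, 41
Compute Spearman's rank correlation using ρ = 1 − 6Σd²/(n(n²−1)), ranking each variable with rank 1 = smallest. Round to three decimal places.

0.464

Ranks of variable 1: 7, 4, 5, 2, 1, 3, 6
Ranks of variable 2: 4, 1, 7, 2, 3, 5, 6
d = r₁ − r₂: 3, 3, -2, 0, -2, -2, 0
d²: 9, 9, 4, 0, 4, 4, 0; Σd² = 30
ρ = 1 − 6·30/(7·48) = 1 − 180/336 = 0.464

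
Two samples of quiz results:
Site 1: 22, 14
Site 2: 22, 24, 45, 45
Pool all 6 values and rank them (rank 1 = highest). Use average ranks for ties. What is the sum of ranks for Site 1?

10.5

Sorted (descending): 45, 45, 24, 22, 22, 14
The 2 values of 45 occupy positions 1–2 → average rank (1+2)/2 = 1.5.
The 2 values of 22 occupy positions 4–5 → average rank (4+5)/2 = 4.5.
Site 1 values → pooled ranks: 22→4.5, 14→6
Rank sum = 4.5 + 6 = 10.5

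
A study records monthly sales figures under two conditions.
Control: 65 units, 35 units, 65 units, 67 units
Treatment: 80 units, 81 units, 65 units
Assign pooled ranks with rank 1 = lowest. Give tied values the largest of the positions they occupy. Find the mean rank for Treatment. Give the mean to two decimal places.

5.67

Sorted (ascending): 35, 65, 65, 65, 67, 80, 81
The 3 values of 65 occupy positions 2–4 → each gets rank 4.
Treatment values → pooled ranks: 80→6, 81→7, 65→4
Mean rank = (6 + 7 + 4) / 3 = 5.67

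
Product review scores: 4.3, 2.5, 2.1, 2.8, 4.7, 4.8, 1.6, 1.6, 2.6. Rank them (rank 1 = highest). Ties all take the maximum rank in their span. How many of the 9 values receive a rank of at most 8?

7

Sorted (descending): 4.8, 4.7, 4.3, 2.8, 2.6, 2.5, 2.1, 1.6, 1.6
The 2 values of 1.6 occupy positions 8–9 → each gets rank 9.
Ranks ≤ 8: {1, 2, 3, 4, 5, 6, 7} → 7 values.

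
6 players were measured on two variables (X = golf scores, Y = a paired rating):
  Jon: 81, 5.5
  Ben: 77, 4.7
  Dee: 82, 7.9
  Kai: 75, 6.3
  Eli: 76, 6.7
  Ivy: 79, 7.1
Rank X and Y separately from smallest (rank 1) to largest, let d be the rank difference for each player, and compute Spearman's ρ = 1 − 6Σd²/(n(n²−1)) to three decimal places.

0.371

Ranks of variable 1: 5, 3, 6, 1, 2, 4
Ranks of variable 2: 2, 1, 6, 3, 4, 5
d = r₁ − r₂: 3, 2, 0, -2, -2, -1
d²: 9, 4, 0, 4, 4, 1; Σd² = 22
ρ = 1 − 6·22/(6·35) = 1 − 132/210 = 0.371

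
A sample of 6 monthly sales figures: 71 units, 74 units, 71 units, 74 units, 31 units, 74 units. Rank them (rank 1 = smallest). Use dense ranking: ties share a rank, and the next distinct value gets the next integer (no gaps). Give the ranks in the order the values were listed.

Sorted (ascending): 31, 71, 71, 74, 74, 74
The 2 values of 71 share dense rank 2.
The 3 values of 74 share dense rank 3.
Remaining distinct values take the next consecutive integers.

2, 3, 2, 3, 1, 3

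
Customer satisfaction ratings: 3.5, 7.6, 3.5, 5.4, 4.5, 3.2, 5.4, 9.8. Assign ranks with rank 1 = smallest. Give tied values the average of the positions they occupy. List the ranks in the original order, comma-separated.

Sorted (ascending): 3.2, 3.5, 3.5, 4.5, 5.4, 5.4, 7.6, 9.8
The 2 values of 3.5 occupy positions 2–3 → average rank (2+3)/2 = 2.5.
The 2 values of 5.4 occupy positions 5–6 → average rank (5+6)/2 = 5.5.

2.5, 7, 2.5, 5.5, 4, 1, 5.5, 8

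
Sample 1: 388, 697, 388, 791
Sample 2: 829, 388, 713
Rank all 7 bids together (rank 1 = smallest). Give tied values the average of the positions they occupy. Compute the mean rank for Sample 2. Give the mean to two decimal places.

Sorted (ascending): 388, 388, 388, 697, 713, 791, 829
The 3 values of 388 occupy positions 1–3 → average rank 2.
Sample 2 values → pooled ranks: 829→7, 388→2, 713→5
Mean rank = (7 + 2 + 5) / 3 = 4.67

4.67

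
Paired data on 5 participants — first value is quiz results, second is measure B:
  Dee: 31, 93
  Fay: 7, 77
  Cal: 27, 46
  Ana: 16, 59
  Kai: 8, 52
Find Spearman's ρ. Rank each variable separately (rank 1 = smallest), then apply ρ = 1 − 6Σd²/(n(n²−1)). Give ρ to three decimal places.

0.100

Ranks of variable 1: 5, 1, 4, 3, 2
Ranks of variable 2: 5, 4, 1, 3, 2
d = r₁ − r₂: 0, -3, 3, 0, 0
d²: 0, 9, 9, 0, 0; Σd² = 18
ρ = 1 − 6·18/(5·24) = 1 − 108/120 = 0.100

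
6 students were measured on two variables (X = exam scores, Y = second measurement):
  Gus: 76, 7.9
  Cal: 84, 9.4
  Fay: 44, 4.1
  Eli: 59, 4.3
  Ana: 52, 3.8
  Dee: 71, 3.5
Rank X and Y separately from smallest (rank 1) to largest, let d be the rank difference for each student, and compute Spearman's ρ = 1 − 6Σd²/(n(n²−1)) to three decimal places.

Ranks of variable 1: 5, 6, 1, 3, 2, 4
Ranks of variable 2: 5, 6, 3, 4, 2, 1
d = r₁ − r₂: 0, 0, -2, -1, 0, 3
d²: 0, 0, 4, 1, 0, 9; Σd² = 14
ρ = 1 − 6·14/(6·35) = 1 − 84/210 = 0.600

0.600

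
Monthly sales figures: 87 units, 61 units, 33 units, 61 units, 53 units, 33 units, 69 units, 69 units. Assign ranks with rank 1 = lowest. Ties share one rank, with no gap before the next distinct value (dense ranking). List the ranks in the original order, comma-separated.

Sorted (ascending): 33, 33, 53, 61, 61, 69, 69, 87
The 2 values of 33 share dense rank 1.
The 2 values of 61 share dense rank 3.
The 2 values of 69 share dense rank 4.
Remaining distinct values take the next consecutive integers.

5, 3, 1, 3, 2, 1, 4, 4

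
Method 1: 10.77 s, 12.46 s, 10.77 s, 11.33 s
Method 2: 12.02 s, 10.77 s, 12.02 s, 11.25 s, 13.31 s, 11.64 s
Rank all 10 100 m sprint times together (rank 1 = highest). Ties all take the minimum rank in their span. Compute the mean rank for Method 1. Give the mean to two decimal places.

6.00

Sorted (descending): 13.31, 12.46, 12.02, 12.02, 11.64, 11.33, 11.25, 10.77, 10.77, 10.77
The 2 values of 12.02 occupy positions 3–4 → each gets rank 3.
The 3 values of 10.77 occupy positions 8–10 → each gets rank 8.
Method 1 values → pooled ranks: 10.77→8, 12.46→2, 10.77→8, 11.33→6
Mean rank = (8 + 2 + 8 + 6) / 4 = 6.00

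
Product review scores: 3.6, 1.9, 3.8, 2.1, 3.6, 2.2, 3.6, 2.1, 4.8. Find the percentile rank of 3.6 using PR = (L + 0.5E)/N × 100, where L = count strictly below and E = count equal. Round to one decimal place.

61.1

N = 9.
Strictly below 3.6: 4. Equal to 3.6: 3.
PR = (4 + 0.5·3)/9 × 100 = 61.1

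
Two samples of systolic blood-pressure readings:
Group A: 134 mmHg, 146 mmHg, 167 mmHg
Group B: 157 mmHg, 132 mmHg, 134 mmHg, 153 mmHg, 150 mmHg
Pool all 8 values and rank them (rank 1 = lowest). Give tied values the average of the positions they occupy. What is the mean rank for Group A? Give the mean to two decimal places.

4.83

Sorted (ascending): 132, 134, 134, 146, 150, 153, 157, 167
The 2 values of 134 occupy positions 2–3 → average rank (2+3)/2 = 2.5.
Group A values → pooled ranks: 134→2.5, 146→4, 167→8
Mean rank = (2.5 + 4 + 8) / 3 = 4.83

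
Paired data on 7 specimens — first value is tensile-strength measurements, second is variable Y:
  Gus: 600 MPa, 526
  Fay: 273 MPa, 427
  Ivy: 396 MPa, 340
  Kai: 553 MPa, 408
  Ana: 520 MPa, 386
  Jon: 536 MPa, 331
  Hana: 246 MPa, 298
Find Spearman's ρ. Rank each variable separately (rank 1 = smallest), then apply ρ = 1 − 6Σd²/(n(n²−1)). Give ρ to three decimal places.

0.536

Ranks of variable 1: 7, 2, 3, 6, 4, 5, 1
Ranks of variable 2: 7, 6, 3, 5, 4, 2, 1
d = r₁ − r₂: 0, -4, 0, 1, 0, 3, 0
d²: 0, 16, 0, 1, 0, 9, 0; Σd² = 26
ρ = 1 − 6·26/(7·48) = 1 − 156/336 = 0.536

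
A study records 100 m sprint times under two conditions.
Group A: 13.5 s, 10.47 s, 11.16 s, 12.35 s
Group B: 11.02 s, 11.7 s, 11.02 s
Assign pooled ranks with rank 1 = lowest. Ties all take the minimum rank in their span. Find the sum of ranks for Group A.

Sorted (ascending): 10.47, 11.02, 11.02, 11.16, 11.7, 12.35, 13.5
The 2 values of 11.02 occupy positions 2–3 → each gets rank 2.
Group A values → pooled ranks: 13.5→7, 10.47→1, 11.16→4, 12.35→6
Rank sum = 7 + 1 + 4 + 6 = 18

18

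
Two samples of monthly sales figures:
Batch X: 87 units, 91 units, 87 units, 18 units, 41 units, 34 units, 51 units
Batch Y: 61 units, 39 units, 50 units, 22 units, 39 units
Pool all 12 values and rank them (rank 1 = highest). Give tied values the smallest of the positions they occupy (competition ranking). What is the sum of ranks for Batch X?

39

Sorted (descending): 91, 87, 87, 61, 51, 50, 41, 39, 39, 34, 22, 18
The 2 values of 87 occupy positions 2–3 → each gets rank 2.
The 2 values of 39 occupy positions 8–9 → each gets rank 8.
Batch X values → pooled ranks: 87→2, 91→1, 87→2, 18→12, 41→7, 34→10, 51→5
Rank sum = 2 + 1 + 2 + 12 + 7 + 10 + 5 = 39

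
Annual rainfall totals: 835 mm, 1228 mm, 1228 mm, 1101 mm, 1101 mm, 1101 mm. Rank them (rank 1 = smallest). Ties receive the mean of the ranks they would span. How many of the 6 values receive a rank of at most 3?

4

Sorted (ascending): 835, 1101, 1101, 1101, 1228, 1228
The 3 values of 1101 occupy positions 2–4 → average rank 3.
The 2 values of 1228 occupy positions 5–6 → average rank (5+6)/2 = 5.5.
Ranks ≤ 3: {1, 3, 3, 3} → 4 values.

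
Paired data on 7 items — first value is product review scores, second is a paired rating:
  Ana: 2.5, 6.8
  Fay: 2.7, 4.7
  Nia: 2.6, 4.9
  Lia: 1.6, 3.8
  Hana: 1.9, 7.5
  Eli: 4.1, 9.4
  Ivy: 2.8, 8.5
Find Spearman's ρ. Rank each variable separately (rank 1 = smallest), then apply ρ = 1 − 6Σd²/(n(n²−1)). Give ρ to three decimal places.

Ranks of variable 1: 3, 5, 4, 1, 2, 7, 6
Ranks of variable 2: 4, 2, 3, 1, 5, 7, 6
d = r₁ − r₂: -1, 3, 1, 0, -3, 0, 0
d²: 1, 9, 1, 0, 9, 0, 0; Σd² = 20
ρ = 1 − 6·20/(7·48) = 1 − 120/336 = 0.643

0.643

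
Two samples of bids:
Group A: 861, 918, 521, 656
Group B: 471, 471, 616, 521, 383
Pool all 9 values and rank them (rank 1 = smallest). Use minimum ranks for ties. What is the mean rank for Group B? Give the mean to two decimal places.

3.00

Sorted (ascending): 383, 471, 471, 521, 521, 616, 656, 861, 918
The 2 values of 471 occupy positions 2–3 → each gets rank 2.
The 2 values of 521 occupy positions 4–5 → each gets rank 4.
Group B values → pooled ranks: 471→2, 471→2, 616→6, 521→4, 383→1
Mean rank = (2 + 2 + 6 + 4 + 1) / 5 = 3.00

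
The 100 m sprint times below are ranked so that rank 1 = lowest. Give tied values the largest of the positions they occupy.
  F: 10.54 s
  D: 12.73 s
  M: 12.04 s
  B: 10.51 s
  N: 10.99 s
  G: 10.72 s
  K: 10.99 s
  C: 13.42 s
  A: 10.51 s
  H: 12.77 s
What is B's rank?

Sorted (ascending): 10.51, 10.51, 10.54, 10.72, 10.99, 10.99, 12.04, 12.73, 12.77, 13.42
The 2 values of 10.51 occupy positions 1–2 → each gets rank 2.
The 2 values of 10.99 occupy positions 5–6 → each gets rank 6.
B has value 10.51 s → rank 2.

2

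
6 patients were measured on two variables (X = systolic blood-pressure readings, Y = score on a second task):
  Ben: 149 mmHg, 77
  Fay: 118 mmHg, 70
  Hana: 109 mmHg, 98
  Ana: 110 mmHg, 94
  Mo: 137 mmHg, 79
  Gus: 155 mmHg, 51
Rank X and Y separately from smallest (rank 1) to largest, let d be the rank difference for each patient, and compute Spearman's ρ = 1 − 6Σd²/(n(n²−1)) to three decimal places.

Ranks of variable 1: 5, 3, 1, 2, 4, 6
Ranks of variable 2: 3, 2, 6, 5, 4, 1
d = r₁ − r₂: 2, 1, -5, -3, 0, 5
d²: 4, 1, 25, 9, 0, 25; Σd² = 64
ρ = 1 − 6·64/(6·35) = 1 − 384/210 = -0.829

-0.829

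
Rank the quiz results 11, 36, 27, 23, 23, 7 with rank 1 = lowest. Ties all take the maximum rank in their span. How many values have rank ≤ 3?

Sorted (ascending): 7, 11, 23, 23, 27, 36
The 2 values of 23 occupy positions 3–4 → each gets rank 4.
Ranks ≤ 3: {1, 2} → 2 values.

2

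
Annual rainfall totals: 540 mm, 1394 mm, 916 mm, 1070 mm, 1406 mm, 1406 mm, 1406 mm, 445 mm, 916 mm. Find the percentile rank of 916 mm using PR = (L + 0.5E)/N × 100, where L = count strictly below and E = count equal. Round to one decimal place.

N = 9.
Strictly below 916: 2. Equal to 916: 2.
PR = (2 + 0.5·2)/9 × 100 = 33.3

33.3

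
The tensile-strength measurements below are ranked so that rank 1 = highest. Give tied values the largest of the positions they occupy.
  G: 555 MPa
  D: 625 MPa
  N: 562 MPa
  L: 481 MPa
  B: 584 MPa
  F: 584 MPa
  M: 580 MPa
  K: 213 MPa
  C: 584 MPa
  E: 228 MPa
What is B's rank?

4

Sorted (descending): 625, 584, 584, 584, 580, 562, 555, 481, 228, 213
The 3 values of 584 occupy positions 2–4 → each gets rank 4.
B has value 584 MPa → rank 4.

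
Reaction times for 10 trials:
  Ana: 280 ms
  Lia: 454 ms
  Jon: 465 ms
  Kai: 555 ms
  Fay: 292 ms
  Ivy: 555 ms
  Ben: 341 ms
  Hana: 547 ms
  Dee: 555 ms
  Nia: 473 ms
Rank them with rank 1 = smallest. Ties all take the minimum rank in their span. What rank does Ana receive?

1

Sorted (ascending): 280, 292, 341, 454, 465, 473, 547, 555, 555, 555
The 3 values of 555 occupy positions 8–10 → each gets rank 8.
Ana has value 280 ms → rank 1.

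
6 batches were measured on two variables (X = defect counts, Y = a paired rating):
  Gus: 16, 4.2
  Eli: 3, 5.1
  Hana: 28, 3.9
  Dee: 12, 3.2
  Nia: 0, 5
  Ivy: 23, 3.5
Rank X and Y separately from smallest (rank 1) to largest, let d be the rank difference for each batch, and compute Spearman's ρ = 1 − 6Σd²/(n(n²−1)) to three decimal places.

-0.543

Ranks of variable 1: 4, 2, 6, 3, 1, 5
Ranks of variable 2: 4, 6, 3, 1, 5, 2
d = r₁ − r₂: 0, -4, 3, 2, -4, 3
d²: 0, 16, 9, 4, 16, 9; Σd² = 54
ρ = 1 − 6·54/(6·35) = 1 − 324/210 = -0.543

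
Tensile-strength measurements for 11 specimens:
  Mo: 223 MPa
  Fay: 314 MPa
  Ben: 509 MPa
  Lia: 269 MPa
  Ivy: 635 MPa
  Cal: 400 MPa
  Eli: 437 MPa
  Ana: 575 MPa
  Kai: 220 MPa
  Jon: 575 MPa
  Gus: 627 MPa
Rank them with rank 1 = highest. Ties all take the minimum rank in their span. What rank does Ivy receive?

1

Sorted (descending): 635, 627, 575, 575, 509, 437, 400, 314, 269, 223, 220
The 2 values of 575 occupy positions 3–4 → each gets rank 3.
Ivy has value 635 MPa → rank 1.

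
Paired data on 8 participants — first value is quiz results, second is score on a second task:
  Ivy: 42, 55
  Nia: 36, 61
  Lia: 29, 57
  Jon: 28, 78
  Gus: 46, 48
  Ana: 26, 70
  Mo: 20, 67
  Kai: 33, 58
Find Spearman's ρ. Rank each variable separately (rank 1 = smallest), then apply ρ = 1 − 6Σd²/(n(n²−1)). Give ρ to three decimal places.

Ranks of variable 1: 7, 6, 4, 3, 8, 2, 1, 5
Ranks of variable 2: 2, 5, 3, 8, 1, 7, 6, 4
d = r₁ − r₂: 5, 1, 1, -5, 7, -5, -5, 1
d²: 25, 1, 1, 25, 49, 25, 25, 1; Σd² = 152
ρ = 1 − 6·152/(8·63) = 1 − 912/504 = -0.810

-0.810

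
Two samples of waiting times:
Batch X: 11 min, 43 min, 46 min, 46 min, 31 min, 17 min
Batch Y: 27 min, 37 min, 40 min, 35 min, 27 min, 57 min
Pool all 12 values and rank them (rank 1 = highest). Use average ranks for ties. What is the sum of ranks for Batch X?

40

Sorted (descending): 57, 46, 46, 43, 40, 37, 35, 31, 27, 27, 17, 11
The 2 values of 46 occupy positions 2–3 → average rank (2+3)/2 = 2.5.
The 2 values of 27 occupy positions 9–10 → average rank (9+10)/2 = 9.5.
Batch X values → pooled ranks: 11→12, 43→4, 46→2.5, 46→2.5, 31→8, 17→11
Rank sum = 12 + 4 + 2.5 + 2.5 + 8 + 11 = 40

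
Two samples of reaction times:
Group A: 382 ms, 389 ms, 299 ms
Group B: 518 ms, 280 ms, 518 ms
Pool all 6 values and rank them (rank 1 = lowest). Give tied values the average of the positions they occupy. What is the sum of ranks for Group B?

12

Sorted (ascending): 280, 299, 382, 389, 518, 518
The 2 values of 518 occupy positions 5–6 → average rank (5+6)/2 = 5.5.
Group B values → pooled ranks: 518→5.5, 280→1, 518→5.5
Rank sum = 5.5 + 1 + 5.5 = 12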